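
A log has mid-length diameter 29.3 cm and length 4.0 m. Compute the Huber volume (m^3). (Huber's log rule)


Huber: V = Am * L,  Am = pi*(Dm/200)^2
Am = pi*(29.3/200)^2 = 0.067426 m^2
V = 0.067426*4.0 = 0.2697 m^3

0.2697


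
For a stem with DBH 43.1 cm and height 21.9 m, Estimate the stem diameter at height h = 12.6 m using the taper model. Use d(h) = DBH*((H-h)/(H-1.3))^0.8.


Taper: d(h) = DBH * ((H - h) / (H - 1.3))^0.8
Numerator = H - h = 21.9 - 12.6 = 9.3 m
Denominator = H - 1.3 = 21.9 - 1.3 = 20.6 m
Ratio = 9.3 / 20.6 = 0.45146
d = 43.1 * 0.45146^0.8 = 22.8 cm

22.8


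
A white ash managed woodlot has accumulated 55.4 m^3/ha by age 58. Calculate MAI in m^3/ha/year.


Formula: MAI = Total Volume / Stand Age
MAI = 55.4 m^3/ha / 58 years
MAI = 0.96 m^3/ha/year

0.96


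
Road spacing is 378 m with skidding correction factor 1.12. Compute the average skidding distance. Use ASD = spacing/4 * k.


Formula: ASD = (spacing / 4) * correction
Uncorrected distance = spacing / 4 = 378 / 4 = 94.5 m
ASD = 94.5 * 1.12 = 106 m

106


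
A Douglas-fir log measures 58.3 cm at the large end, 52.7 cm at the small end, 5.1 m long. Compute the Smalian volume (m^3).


Smalian: V = (A1 + A2)/2 * L,  A = pi*(D/200)^2
A1 = pi*(58.3/200)^2 = 0.266948 m^2
A2 = pi*(52.7/200)^2 = 0.218128 m^2
V = (0.266948+0.218128)/2*5.1 = 1.2369 m^3

1.2369


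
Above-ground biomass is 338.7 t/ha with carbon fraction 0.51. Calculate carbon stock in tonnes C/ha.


Formula: Carbon Stock = Biomass * Carbon Fraction
C = 338.7 t/ha * 0.51
C = 172.7 t C/ha

172.7


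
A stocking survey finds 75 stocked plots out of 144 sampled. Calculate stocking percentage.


Formula: Stocking % = stocked plots / total plots * 100
Stocking = 75 / 144 * 100
Stocking = 0.5208 * 100 = 52.1%

52.1


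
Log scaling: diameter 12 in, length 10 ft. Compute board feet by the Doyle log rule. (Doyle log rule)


Doyle: BF = (D - 4)^2 * L / 16
Adjusted diameter = 12 - 4 = 8 in
(D-4)^2 = 8^2 = 64
BF = 64 * 10 / 16 = 40 BF

40


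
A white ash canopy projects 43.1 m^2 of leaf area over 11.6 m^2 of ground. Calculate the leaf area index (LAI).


Formula: LAI = total leaf area / ground area  (dimensionless)
LAI = 43.1 m^2 / 11.6 m^2
LAI = 3.72

3.72


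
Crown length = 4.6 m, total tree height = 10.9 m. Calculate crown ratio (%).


Formula: Crown Ratio = (Crown Length / Total Height) * 100
CR = (4.6 m / 10.9 m) * 100
CR = 0.422 * 100 = 42.2%

42.2


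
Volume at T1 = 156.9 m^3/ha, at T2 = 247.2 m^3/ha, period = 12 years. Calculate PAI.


Formula: PAI = (V_T2 - V_T1) / (T2 - T1)
Volume increment = 247.2 - 156.9 = 90.3 m^3/ha
PAI = 90.3 / 12 = 7.53 m^3/ha/year

7.53


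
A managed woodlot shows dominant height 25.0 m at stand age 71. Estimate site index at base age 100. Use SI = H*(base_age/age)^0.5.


Formula: SI = H_dom * (base_age / age)^0.5
Age ratio = 100 / 71 = 1.40845
sqrt(age_ratio) = 1.18678
SI = 25.0 * 1.18678 = 29.7 m

29.7


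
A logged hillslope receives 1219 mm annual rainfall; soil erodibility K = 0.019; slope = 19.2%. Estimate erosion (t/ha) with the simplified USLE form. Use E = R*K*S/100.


Formula: E = R * K * S / 100  (simplified USLE)
R * K = 1219 * 0.019 = 23.161
E = 23.161 * 19.2 / 100 = 4.45 t/ha

4.45


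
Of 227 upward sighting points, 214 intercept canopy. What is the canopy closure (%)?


Formula: Canopy closure = covered points / total points * 100
Closure = 214 / 227 * 100
Closure = 0.9427 * 100 = 94.3%

94.3


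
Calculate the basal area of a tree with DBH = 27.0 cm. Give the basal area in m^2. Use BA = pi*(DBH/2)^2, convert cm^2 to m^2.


Formula: BA = pi * (DBH/2)^2 / 10000  (cm^2 to m^2)
Radius = DBH/2 = 27.0/2 = 13.5 cm
BA = pi * 13.5^2 / 10000
   = 572.5553 cm^2 / 10000
   = 0.0573 m^2

0.0573


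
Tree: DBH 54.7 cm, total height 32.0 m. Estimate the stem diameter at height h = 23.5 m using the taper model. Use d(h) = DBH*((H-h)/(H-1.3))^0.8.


Taper: d(h) = DBH * ((H - h) / (H - 1.3))^0.8
Numerator = H - h = 32.0 - 23.5 = 8.5 m
Denominator = H - 1.3 = 32.0 - 1.3 = 30.7 m
Ratio = 8.5 / 30.7 = 0.27687
d = 54.7 * 0.27687^0.8 = 19.6 cm

19.6


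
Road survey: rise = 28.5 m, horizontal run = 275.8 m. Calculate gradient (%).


Formula: Gradient = rise / run * 100
Gradient = 28.5 / 275.8 * 100 = 10.3%

10.3


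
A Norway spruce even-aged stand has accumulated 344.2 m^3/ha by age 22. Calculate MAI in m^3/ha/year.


Formula: MAI = Total Volume / Stand Age
MAI = 344.2 m^3/ha / 22 years
MAI = 15.65 m^3/ha/year

15.65


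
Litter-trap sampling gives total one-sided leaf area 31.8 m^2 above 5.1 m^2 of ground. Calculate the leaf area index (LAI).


Formula: LAI = total leaf area / ground area  (dimensionless)
LAI = 31.8 m^2 / 5.1 m^2
LAI = 6.24

6.24


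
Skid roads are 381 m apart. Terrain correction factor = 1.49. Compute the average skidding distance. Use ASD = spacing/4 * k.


Formula: ASD = (spacing / 4) * correction
Uncorrected distance = spacing / 4 = 381 / 4 = 95.25 m
ASD = 95.25 * 1.49 = 142 m

142


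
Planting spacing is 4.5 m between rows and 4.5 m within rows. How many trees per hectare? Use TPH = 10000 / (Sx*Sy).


Formula: TPH = 10000 m^2/ha / (spacing_x * spacing_y)
Area per tree = 4.5 m * 4.5 m = 20.25 m^2
TPH = 10000 / 20.25 = 494 trees/ha

494


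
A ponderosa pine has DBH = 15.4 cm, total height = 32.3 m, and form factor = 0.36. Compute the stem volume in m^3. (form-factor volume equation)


Formula: V = pi * (DBH/200)^2 * H * ff
Radius = DBH/200 = 15.4/200 = 0.077 m
Radius^2 = 0.077^2 = 0.005929 m^2
V = pi * 0.005929 * 32.3 * 0.36
V = 0.217 m^3

0.217


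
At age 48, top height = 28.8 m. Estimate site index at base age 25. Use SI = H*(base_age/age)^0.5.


Formula: SI = H_dom * (base_age / age)^0.5
Age ratio = 25 / 48 = 0.52083
sqrt(age_ratio) = 0.72169
SI = 28.8 * 0.72169 = 20.8 m

20.8


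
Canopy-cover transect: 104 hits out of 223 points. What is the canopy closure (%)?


Formula: Canopy closure = covered points / total points * 100
Closure = 104 / 223 * 100
Closure = 0.4664 * 100 = 46.6%

46.6


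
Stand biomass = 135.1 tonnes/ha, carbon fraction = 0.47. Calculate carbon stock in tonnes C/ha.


Formula: Carbon Stock = Biomass * Carbon Fraction
C = 135.1 t/ha * 0.47
C = 63.5 t C/ha

63.5


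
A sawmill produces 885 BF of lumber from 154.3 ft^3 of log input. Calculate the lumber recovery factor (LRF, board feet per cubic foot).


Formula: LRF = Lumber Output (BF) / Log Input (ft^3)
LRF = 885 BF / 154.3 ft^3
LRF = 5.74 BF/ft^3

5.74


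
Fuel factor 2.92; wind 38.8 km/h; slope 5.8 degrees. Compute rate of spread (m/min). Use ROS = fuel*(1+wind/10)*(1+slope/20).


Formula: ROS = fuel * (1 + wind/10) * (1 + slope/20)
Wind factor = 1 + 38.8/10 = 4.88
Slope factor = 1 + 5.8/20 = 1.29
ROS = 2.92 * 4.88 * 1.29 = 18.38 m/min

18.38


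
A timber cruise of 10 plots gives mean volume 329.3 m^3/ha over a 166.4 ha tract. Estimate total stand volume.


Formula: Total Volume = Mean Volume per ha * Total Area
Total Volume = 329.3 m^3/ha * 166.4 ha
Total Volume = 54796 m^3

54796


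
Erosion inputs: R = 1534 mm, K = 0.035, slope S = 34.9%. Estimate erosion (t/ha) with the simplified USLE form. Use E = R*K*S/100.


Formula: E = R * K * S / 100  (simplified USLE)
R * K = 1534 * 0.035 = 53.69
E = 53.69 * 34.9 / 100 = 18.74 t/ha

18.74


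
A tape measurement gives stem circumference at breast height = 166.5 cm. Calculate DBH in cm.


Formula: DBH = C / pi
DBH = 166.5 / pi
pi = 3.14159...
DBH = 53.0 cm

53.0


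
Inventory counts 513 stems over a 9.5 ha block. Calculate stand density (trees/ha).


Formula: Stand Density = N_trees / Area_ha
Density = 513 trees / 9.5 ha
Density = 54 trees/ha

54


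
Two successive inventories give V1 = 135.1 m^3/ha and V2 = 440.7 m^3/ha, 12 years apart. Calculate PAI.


Formula: PAI = (V_T2 - V_T1) / (T2 - T1)
Volume increment = 440.7 - 135.1 = 305.6 m^3/ha
PAI = 305.6 / 12 = 25.47 m^3/ha/year

25.47


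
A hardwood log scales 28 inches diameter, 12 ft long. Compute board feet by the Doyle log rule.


Doyle: BF = (D - 4)^2 * L / 16
Adjusted diameter = 28 - 4 = 24 in
(D-4)^2 = 24^2 = 576
BF = 576 * 12 / 16 = 432 BF

432


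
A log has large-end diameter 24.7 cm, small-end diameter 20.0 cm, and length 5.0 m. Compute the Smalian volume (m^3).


Smalian: V = (A1 + A2)/2 * L,  A = pi*(D/200)^2
A1 = pi*(24.7/200)^2 = 0.047916 m^2
A2 = pi*(20.0/200)^2 = 0.031416 m^2
V = (0.047916+0.031416)/2*5.0 = 0.1983 m^3

0.1983


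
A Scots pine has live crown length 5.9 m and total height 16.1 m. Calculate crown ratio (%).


Formula: Crown Ratio = (Crown Length / Total Height) * 100
CR = (5.9 m / 16.1 m) * 100
CR = 0.3665 * 100 = 36.6%

36.6


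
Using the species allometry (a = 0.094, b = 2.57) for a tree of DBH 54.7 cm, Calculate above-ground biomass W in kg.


Formula: W = a * DBH^b  (allometric power law)
DBH^b = 54.7^2.57 = 29283.7998
W = 0.094 * 29283.7998 = 2752.7 kg

2752.7


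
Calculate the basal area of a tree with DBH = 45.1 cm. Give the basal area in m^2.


Formula: BA = pi * (DBH/2)^2 / 10000  (cm^2 to m^2)
Radius = DBH/2 = 45.1/2 = 22.55 cm
BA = pi * 22.55^2 / 10000
   = 1597.5077 cm^2 / 10000
   = 0.1598 m^2

0.1598


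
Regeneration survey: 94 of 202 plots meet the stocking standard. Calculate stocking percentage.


Formula: Stocking % = stocked plots / total plots * 100
Stocking = 94 / 202 * 100
Stocking = 0.4653 * 100 = 46.5%

46.5


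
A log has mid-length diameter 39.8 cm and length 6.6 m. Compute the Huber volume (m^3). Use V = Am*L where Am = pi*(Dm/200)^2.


Huber: V = Am * L,  Am = pi*(Dm/200)^2
Am = pi*(39.8/200)^2 = 0.12441 m^2
V = 0.12441*6.6 = 0.8211 m^3

0.8211


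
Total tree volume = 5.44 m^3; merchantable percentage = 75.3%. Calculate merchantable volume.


Formula: MV = V_total * (merchantable_pct / 100)
Merchantable fraction = 75.3% / 100 = 0.753
MV = 5.44 m^3 * 0.753 = 4.096 m^3

4.096


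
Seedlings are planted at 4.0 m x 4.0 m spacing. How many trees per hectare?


Formula: TPH = 10000 m^2/ha / (spacing_x * spacing_y)
Area per tree = 4.0 m * 4.0 m = 16.0 m^2
TPH = 10000 / 16.0 = 625 trees/ha

625


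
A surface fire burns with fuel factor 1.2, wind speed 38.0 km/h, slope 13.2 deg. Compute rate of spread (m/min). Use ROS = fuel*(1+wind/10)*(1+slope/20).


Formula: ROS = fuel * (1 + wind/10) * (1 + slope/20)
Wind factor = 1 + 38.0/10 = 4.8
Slope factor = 1 + 13.2/20 = 1.66
ROS = 1.2 * 4.8 * 1.66 = 9.56 m/min

9.56


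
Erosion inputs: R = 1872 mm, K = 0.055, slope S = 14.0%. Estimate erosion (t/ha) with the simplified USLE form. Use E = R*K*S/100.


Formula: E = R * K * S / 100  (simplified USLE)
R * K = 1872 * 0.055 = 102.96
E = 102.96 * 14.0 / 100 = 14.41 t/ha

14.41


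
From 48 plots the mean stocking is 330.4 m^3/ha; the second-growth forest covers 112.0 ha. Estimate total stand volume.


Formula: Total Volume = Mean Volume per ha * Total Area
Total Volume = 330.4 m^3/ha * 112.0 ha
Total Volume = 37005 m^3

37005


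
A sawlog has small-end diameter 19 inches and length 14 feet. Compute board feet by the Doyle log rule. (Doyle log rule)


Doyle: BF = (D - 4)^2 * L / 16
Adjusted diameter = 19 - 4 = 15 in
(D-4)^2 = 15^2 = 225
BF = 225 * 14 / 16 = 197 BF

197


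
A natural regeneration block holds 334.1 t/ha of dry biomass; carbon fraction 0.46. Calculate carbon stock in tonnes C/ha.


Formula: Carbon Stock = Biomass * Carbon Fraction
C = 334.1 t/ha * 0.46
C = 153.7 t C/ha

153.7


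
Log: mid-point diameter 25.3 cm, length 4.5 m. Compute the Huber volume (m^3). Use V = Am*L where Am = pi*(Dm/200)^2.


Huber: V = Am * L,  Am = pi*(Dm/200)^2
Am = pi*(25.3/200)^2 = 0.050273 m^2
V = 0.050273*4.5 = 0.2262 m^3

0.2262


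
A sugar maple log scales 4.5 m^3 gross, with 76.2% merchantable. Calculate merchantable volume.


Formula: MV = V_total * (merchantable_pct / 100)
Merchantable fraction = 76.2% / 100 = 0.762
MV = 4.5 m^3 * 0.762 = 3.429 m^3

3.429


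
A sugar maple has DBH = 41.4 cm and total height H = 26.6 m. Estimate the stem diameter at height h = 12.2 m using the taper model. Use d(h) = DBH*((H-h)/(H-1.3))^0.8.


Taper: d(h) = DBH * ((H - h) / (H - 1.3))^0.8
Numerator = H - h = 26.6 - 12.2 = 14.4 m
Denominator = H - 1.3 = 26.6 - 1.3 = 25.3 m
Ratio = 14.4 / 25.3 = 0.56917
d = 41.4 * 0.56917^0.8 = 26.4 cm

26.4


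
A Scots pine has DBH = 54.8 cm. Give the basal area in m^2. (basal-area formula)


Formula: BA = pi * (DBH/2)^2 / 10000  (cm^2 to m^2)
Radius = DBH/2 = 54.8/2 = 27.4 cm
BA = pi * 27.4^2 / 10000
   = 2358.5821 cm^2 / 10000
   = 0.2359 m^2

0.2359


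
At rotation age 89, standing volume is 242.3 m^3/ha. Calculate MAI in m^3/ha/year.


Formula: MAI = Total Volume / Stand Age
MAI = 242.3 m^3/ha / 89 years
MAI = 2.72 m^3/ha/year

2.72


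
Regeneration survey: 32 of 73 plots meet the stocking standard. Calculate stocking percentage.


Formula: Stocking % = stocked plots / total plots * 100
Stocking = 32 / 73 * 100
Stocking = 0.4384 * 100 = 43.8%

43.8


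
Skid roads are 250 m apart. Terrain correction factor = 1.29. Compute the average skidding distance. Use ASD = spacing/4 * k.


Formula: ASD = (spacing / 4) * correction
Uncorrected distance = spacing / 4 = 250 / 4 = 62.5 m
ASD = 62.5 * 1.29 = 81 m

81


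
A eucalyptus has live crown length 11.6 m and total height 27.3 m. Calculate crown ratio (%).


Formula: Crown Ratio = (Crown Length / Total Height) * 100
CR = (11.6 m / 27.3 m) * 100
CR = 0.4249 * 100 = 42.5%

42.5


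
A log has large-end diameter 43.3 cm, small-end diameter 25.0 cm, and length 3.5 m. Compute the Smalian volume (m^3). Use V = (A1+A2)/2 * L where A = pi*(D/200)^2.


Smalian: V = (A1 + A2)/2 * L,  A = pi*(D/200)^2
A1 = pi*(43.3/200)^2 = 0.147254 m^2
A2 = pi*(25.0/200)^2 = 0.049087 m^2
V = (0.147254+0.049087)/2*3.5 = 0.3436 m^3

0.3436


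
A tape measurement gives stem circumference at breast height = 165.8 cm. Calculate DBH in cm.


Formula: DBH = C / pi
DBH = 165.8 / pi
pi = 3.14159...
DBH = 52.8 cm

52.8


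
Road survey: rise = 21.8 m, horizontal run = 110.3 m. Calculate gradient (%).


Formula: Gradient = rise / run * 100
Gradient = 21.8 / 110.3 * 100 = 19.8%

19.8


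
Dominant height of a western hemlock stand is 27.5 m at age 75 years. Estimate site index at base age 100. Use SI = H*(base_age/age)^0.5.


Formula: SI = H_dom * (base_age / age)^0.5
Age ratio = 100 / 75 = 1.33333
sqrt(age_ratio) = 1.1547
SI = 27.5 * 1.1547 = 31.8 m

31.8


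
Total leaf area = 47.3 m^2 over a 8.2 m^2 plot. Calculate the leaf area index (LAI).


Formula: LAI = total leaf area / ground area  (dimensionless)
LAI = 47.3 m^2 / 8.2 m^2
LAI = 5.77

5.77


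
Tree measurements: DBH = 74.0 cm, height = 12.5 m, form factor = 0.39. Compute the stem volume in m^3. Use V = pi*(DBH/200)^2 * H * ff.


Formula: V = pi * (DBH/200)^2 * H * ff
Radius = DBH/200 = 74.0/200 = 0.37 m
Radius^2 = 0.37^2 = 0.1369 m^2
V = pi * 0.1369 * 12.5 * 0.39
V = 2.097 m^3

2.097


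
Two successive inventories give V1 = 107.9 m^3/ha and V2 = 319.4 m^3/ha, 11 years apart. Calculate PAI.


Formula: PAI = (V_T2 - V_T1) / (T2 - T1)
Volume increment = 319.4 - 107.9 = 211.5 m^3/ha
PAI = 211.5 / 11 = 19.23 m^3/ha/year

19.23


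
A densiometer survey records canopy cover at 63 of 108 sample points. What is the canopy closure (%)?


Formula: Canopy closure = covered points / total points * 100
Closure = 63 / 108 * 100
Closure = 0.5833 * 100 = 58.3%

58.3


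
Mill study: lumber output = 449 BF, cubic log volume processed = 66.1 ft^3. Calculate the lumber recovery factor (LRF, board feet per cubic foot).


Formula: LRF = Lumber Output (BF) / Log Input (ft^3)
LRF = 449 BF / 66.1 ft^3
LRF = 6.79 BF/ft^3

6.79


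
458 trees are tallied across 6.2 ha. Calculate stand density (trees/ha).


Formula: Stand Density = N_trees / Area_ha
Density = 458 trees / 6.2 ha
Density = 74 trees/ha

74


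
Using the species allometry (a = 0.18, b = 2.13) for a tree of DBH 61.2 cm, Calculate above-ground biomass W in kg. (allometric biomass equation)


Formula: W = a * DBH^b  (allometric power law)
DBH^b = 61.2^2.13 = 6394.1163
W = 0.18 * 6394.1163 = 1150.9 kg

1150.9


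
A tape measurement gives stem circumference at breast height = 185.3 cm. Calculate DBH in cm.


Formula: DBH = C / pi
DBH = 185.3 / pi
pi = 3.14159...
DBH = 59.0 cm

59.0


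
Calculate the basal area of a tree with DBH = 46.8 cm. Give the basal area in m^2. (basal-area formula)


Formula: BA = pi * (DBH/2)^2 / 10000  (cm^2 to m^2)
Radius = DBH/2 = 46.8/2 = 23.4 cm
BA = pi * 23.4^2 / 10000
   = 1720.2105 cm^2 / 10000
   = 0.172 m^2

0.172


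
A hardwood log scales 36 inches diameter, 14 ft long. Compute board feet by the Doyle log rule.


Doyle: BF = (D - 4)^2 * L / 16
Adjusted diameter = 36 - 4 = 32 in
(D-4)^2 = 32^2 = 1024
BF = 1024 * 14 / 16 = 896 BF

896


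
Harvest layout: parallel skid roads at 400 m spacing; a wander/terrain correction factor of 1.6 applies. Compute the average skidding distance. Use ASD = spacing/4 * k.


Formula: ASD = (spacing / 4) * correction
Uncorrected distance = spacing / 4 = 400 / 4 = 100 m
ASD = 100 * 1.6 = 160 m

160


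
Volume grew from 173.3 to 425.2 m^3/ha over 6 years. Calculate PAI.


Formula: PAI = (V_T2 - V_T1) / (T2 - T1)
Volume increment = 425.2 - 173.3 = 251.9 m^3/ha
PAI = 251.9 / 6 = 41.98 m^3/ha/year

41.98


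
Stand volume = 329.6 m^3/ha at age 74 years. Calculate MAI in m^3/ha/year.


Formula: MAI = Total Volume / Stand Age
MAI = 329.6 m^3/ha / 74 years
MAI = 4.45 m^3/ha/year

4.45


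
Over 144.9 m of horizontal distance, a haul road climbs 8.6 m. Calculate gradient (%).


Formula: Gradient = rise / run * 100
Gradient = 8.6 / 144.9 * 100 = 5.9%

5.9


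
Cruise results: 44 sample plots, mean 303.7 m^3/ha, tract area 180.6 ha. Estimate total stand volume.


Formula: Total Volume = Mean Volume per ha * Total Area
Total Volume = 303.7 m^3/ha * 180.6 ha
Total Volume = 54848 m^3

54848


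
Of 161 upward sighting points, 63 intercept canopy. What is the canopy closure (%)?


Formula: Canopy closure = covered points / total points * 100
Closure = 63 / 161 * 100
Closure = 0.3913 * 100 = 39.1%

39.1


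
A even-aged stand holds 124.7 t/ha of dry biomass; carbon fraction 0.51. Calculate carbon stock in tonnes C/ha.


Formula: Carbon Stock = Biomass * Carbon Fraction
C = 124.7 t/ha * 0.51
C = 63.6 t C/ha

63.6


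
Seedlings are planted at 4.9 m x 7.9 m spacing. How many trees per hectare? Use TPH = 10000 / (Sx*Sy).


Formula: TPH = 10000 m^2/ha / (spacing_x * spacing_y)
Area per tree = 4.9 m * 7.9 m = 38.71 m^2
TPH = 10000 / 38.71 = 258 trees/ha

258


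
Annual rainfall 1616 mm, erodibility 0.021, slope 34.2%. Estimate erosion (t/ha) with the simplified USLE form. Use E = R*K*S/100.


Formula: E = R * K * S / 100  (simplified USLE)
R * K = 1616 * 0.021 = 33.936
E = 33.936 * 34.2 / 100 = 11.61 t/ha

11.61


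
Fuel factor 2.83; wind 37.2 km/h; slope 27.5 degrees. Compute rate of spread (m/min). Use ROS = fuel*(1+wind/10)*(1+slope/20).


Formula: ROS = fuel * (1 + wind/10) * (1 + slope/20)
Wind factor = 1 + 37.2/10 = 4.72
Slope factor = 1 + 27.5/20 = 2.375
ROS = 2.83 * 4.72 * 2.375 = 31.72 m/min

31.72


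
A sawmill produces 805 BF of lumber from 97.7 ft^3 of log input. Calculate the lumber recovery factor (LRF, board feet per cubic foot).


Formula: LRF = Lumber Output (BF) / Log Input (ft^3)
LRF = 805 BF / 97.7 ft^3
LRF = 8.24 BF/ft^3

8.24


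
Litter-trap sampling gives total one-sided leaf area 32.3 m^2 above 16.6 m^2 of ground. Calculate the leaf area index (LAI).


Formula: LAI = total leaf area / ground area  (dimensionless)
LAI = 32.3 m^2 / 16.6 m^2
LAI = 1.95

1.95


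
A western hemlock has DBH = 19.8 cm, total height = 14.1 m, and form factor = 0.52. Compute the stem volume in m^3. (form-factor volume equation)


Formula: V = pi * (DBH/200)^2 * H * ff
Radius = DBH/200 = 19.8/200 = 0.099 m
Radius^2 = 0.099^2 = 0.009801 m^2
V = pi * 0.009801 * 14.1 * 0.52
V = 0.226 m^3

0.226


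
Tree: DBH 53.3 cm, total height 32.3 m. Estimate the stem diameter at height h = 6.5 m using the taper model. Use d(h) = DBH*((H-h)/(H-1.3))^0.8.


Taper: d(h) = DBH * ((H - h) / (H - 1.3))^0.8
Numerator = H - h = 32.3 - 6.5 = 25.8 m
Denominator = H - 1.3 = 32.3 - 1.3 = 31.0 m
Ratio = 25.8 / 31.0 = 0.83226
d = 53.3 * 0.83226^0.8 = 46.0 cm

46.0


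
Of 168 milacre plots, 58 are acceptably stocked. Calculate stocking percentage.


Formula: Stocking % = stocked plots / total plots * 100
Stocking = 58 / 168 * 100
Stocking = 0.3452 * 100 = 34.5%

34.5


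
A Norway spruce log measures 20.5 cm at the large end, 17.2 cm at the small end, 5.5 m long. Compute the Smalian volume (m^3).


Smalian: V = (A1 + A2)/2 * L,  A = pi*(D/200)^2
A1 = pi*(20.5/200)^2 = 0.033006 m^2
A2 = pi*(17.2/200)^2 = 0.023235 m^2
V = (0.033006+0.023235)/2*5.5 = 0.1547 m^3

0.1547


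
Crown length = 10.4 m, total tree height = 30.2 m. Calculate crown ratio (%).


Formula: Crown Ratio = (Crown Length / Total Height) * 100
CR = (10.4 m / 30.2 m) * 100
CR = 0.3444 * 100 = 34.4%

34.4


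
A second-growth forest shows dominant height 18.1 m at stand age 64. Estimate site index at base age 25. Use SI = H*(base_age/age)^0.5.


Formula: SI = H_dom * (base_age / age)^0.5
Age ratio = 25 / 64 = 0.39062
sqrt(age_ratio) = 0.625
SI = 18.1 * 0.625 = 11.3 m

11.3


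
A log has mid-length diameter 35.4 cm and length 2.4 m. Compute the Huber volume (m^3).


Huber: V = Am * L,  Am = pi*(Dm/200)^2
Am = pi*(35.4/200)^2 = 0.098423 m^2
V = 0.098423*2.4 = 0.2362 m^3

0.2362


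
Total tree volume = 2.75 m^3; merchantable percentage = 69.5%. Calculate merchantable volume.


Formula: MV = V_total * (merchantable_pct / 100)
Merchantable fraction = 69.5% / 100 = 0.695
MV = 2.75 m^3 * 0.695 = 1.911 m^3

1.911


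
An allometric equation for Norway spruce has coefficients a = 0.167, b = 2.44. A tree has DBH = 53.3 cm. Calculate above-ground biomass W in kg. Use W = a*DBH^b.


Formula: W = a * DBH^b  (allometric power law)
DBH^b = 53.3^2.44 = 16338.5831
W = 0.167 * 16338.5831 = 2728.5 kg

2728.5


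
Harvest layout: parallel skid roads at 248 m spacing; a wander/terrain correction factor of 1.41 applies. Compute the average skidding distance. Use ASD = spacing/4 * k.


Formula: ASD = (spacing / 4) * correction
Uncorrected distance = spacing / 4 = 248 / 4 = 62 m
ASD = 62 * 1.41 = 87 m

87


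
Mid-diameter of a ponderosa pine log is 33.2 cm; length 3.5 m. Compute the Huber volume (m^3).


Huber: V = Am * L,  Am = pi*(Dm/200)^2
Am = pi*(33.2/200)^2 = 0.08657 m^2
V = 0.08657*3.5 = 0.303 m^3

0.303


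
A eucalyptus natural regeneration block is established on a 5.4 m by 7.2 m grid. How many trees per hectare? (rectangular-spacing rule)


Formula: TPH = 10000 m^2/ha / (spacing_x * spacing_y)
Area per tree = 5.4 m * 7.2 m = 38.88 m^2
TPH = 10000 / 38.88 = 257 trees/ha

257


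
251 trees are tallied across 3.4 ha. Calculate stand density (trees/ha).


Formula: Stand Density = N_trees / Area_ha
Density = 251 trees / 3.4 ha
Density = 74 trees/ha

74


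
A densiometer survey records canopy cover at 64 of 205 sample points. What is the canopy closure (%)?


Formula: Canopy closure = covered points / total points * 100
Closure = 64 / 205 * 100
Closure = 0.3122 * 100 = 31.2%

31.2


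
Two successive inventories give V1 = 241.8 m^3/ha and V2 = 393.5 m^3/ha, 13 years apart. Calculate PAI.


Formula: PAI = (V_T2 - V_T1) / (T2 - T1)
Volume increment = 393.5 - 241.8 = 151.7 m^3/ha
PAI = 151.7 / 13 = 11.67 m^3/ha/year

11.67


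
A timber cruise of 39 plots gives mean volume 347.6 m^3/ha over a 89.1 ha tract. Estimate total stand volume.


Formula: Total Volume = Mean Volume per ha * Total Area
Total Volume = 347.6 m^3/ha * 89.1 ha
Total Volume = 30971 m^3

30971


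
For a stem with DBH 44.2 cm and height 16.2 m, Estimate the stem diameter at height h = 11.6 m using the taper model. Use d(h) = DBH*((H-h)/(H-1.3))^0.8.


Taper: d(h) = DBH * ((H - h) / (H - 1.3))^0.8
Numerator = H - h = 16.2 - 11.6 = 4.6 m
Denominator = H - 1.3 = 16.2 - 1.3 = 14.9 m
Ratio = 4.6 / 14.9 = 0.30872
d = 44.2 * 0.30872^0.8 = 17.3 cm

17.3


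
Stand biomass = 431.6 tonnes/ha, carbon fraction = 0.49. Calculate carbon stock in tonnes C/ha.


Formula: Carbon Stock = Biomass * Carbon Fraction
C = 431.6 t/ha * 0.49
C = 211.5 t C/ha

211.5


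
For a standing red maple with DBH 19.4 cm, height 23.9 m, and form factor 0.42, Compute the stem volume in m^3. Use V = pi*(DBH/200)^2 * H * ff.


Formula: V = pi * (DBH/200)^2 * H * ff
Radius = DBH/200 = 19.4/200 = 0.097 m
Radius^2 = 0.097^2 = 0.009409 m^2
V = pi * 0.009409 * 23.9 * 0.42
V = 0.297 m^3

0.297


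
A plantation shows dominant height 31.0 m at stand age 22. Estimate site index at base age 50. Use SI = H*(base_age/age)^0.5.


Formula: SI = H_dom * (base_age / age)^0.5
Age ratio = 50 / 22 = 2.27273
sqrt(age_ratio) = 1.50756
SI = 31.0 * 1.50756 = 46.7 m

46.7


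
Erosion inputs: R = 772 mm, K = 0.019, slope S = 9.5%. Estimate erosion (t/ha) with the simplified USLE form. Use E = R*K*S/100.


Formula: E = R * K * S / 100  (simplified USLE)
R * K = 772 * 0.019 = 14.668
E = 14.668 * 9.5 / 100 = 1.39 t/ha

1.39


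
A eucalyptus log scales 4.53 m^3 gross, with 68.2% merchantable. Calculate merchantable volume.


Formula: MV = V_total * (merchantable_pct / 100)
Merchantable fraction = 68.2% / 100 = 0.682
MV = 4.53 m^3 * 0.682 = 3.089 m^3

3.089


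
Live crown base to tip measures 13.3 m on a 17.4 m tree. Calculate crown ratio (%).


Formula: Crown Ratio = (Crown Length / Total Height) * 100
CR = (13.3 m / 17.4 m) * 100
CR = 0.7644 * 100 = 76.4%

76.4


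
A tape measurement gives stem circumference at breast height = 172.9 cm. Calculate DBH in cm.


Formula: DBH = C / pi
DBH = 172.9 / pi
pi = 3.14159...
DBH = 55.0 cm

55.0


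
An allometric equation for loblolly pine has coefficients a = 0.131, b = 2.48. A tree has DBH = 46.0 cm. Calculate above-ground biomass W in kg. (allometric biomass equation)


Formula: W = a * DBH^b  (allometric power law)
DBH^b = 46.0^2.48 = 13293.5025
W = 0.131 * 13293.5025 = 1741.4 kg

1741.4


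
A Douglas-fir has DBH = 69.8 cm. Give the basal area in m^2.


Formula: BA = pi * (DBH/2)^2 / 10000  (cm^2 to m^2)
Radius = DBH/2 = 69.8/2 = 34.9 cm
BA = pi * 34.9^2 / 10000
   = 3826.4913 cm^2 / 10000
   = 0.3826 m^2

0.3826


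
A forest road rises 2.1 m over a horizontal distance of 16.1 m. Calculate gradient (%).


Formula: Gradient = rise / run * 100
Gradient = 2.1 / 16.1 * 100 = 13.0%

13.0


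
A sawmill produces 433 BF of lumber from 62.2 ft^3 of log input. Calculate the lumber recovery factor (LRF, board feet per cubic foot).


Formula: LRF = Lumber Output (BF) / Log Input (ft^3)
LRF = 433 BF / 62.2 ft^3
LRF = 6.96 BF/ft^3

6.96


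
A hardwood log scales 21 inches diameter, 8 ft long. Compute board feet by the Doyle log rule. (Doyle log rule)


Doyle: BF = (D - 4)^2 * L / 16
Adjusted diameter = 21 - 4 = 17 in
(D-4)^2 = 17^2 = 289
BF = 289 * 8 / 16 = 145 BF

145


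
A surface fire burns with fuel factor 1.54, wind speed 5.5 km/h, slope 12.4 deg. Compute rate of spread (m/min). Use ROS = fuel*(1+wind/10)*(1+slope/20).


Formula: ROS = fuel * (1 + wind/10) * (1 + slope/20)
Wind factor = 1 + 5.5/10 = 1.55
Slope factor = 1 + 12.4/20 = 1.62
ROS = 1.54 * 1.55 * 1.62 = 3.87 m/min

3.87


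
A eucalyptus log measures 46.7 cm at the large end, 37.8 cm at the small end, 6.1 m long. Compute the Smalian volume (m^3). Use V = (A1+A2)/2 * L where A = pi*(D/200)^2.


Smalian: V = (A1 + A2)/2 * L,  A = pi*(D/200)^2
A1 = pi*(46.7/200)^2 = 0.171287 m^2
A2 = pi*(37.8/200)^2 = 0.112221 m^2
V = (0.171287+0.112221)/2*6.1 = 0.8647 m^3

0.8647


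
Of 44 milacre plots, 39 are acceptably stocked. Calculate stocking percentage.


Formula: Stocking % = stocked plots / total plots * 100
Stocking = 39 / 44 * 100
Stocking = 0.8864 * 100 = 88.6%

88.6


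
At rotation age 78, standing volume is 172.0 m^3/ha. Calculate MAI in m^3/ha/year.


Formula: MAI = Total Volume / Stand Age
MAI = 172.0 m^3/ha / 78 years
MAI = 2.21 m^3/ha/year

2.21


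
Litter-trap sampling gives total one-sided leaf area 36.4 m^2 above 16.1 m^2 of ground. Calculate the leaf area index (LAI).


Formula: LAI = total leaf area / ground area  (dimensionless)
LAI = 36.4 m^2 / 16.1 m^2
LAI = 2.26

2.26


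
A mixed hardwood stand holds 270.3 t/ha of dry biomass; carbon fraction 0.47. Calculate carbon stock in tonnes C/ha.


Formula: Carbon Stock = Biomass * Carbon Fraction
C = 270.3 t/ha * 0.47
C = 127.0 t C/ha

127.0


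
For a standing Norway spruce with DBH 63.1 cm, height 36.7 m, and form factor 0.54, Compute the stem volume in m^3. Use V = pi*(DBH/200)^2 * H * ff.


Formula: V = pi * (DBH/200)^2 * H * ff
Radius = DBH/200 = 63.1/200 = 0.3155 m
Radius^2 = 0.3155^2 = 0.09954025 m^2
V = pi * 0.09954025 * 36.7 * 0.54
V = 6.197 m^3

6.197


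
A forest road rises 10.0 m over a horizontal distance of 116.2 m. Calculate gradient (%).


Formula: Gradient = rise / run * 100
Gradient = 10.0 / 116.2 * 100 = 8.6%

8.6


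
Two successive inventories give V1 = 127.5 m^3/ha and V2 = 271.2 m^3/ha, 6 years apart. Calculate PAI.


Formula: PAI = (V_T2 - V_T1) / (T2 - T1)
Volume increment = 271.2 - 127.5 = 143.7 m^3/ha
PAI = 143.7 / 6 = 23.95 m^3/ha/year

23.95


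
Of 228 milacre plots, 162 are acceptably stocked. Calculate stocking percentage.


Formula: Stocking % = stocked plots / total plots * 100
Stocking = 162 / 228 * 100
Stocking = 0.7105 * 100 = 71.1%

71.1


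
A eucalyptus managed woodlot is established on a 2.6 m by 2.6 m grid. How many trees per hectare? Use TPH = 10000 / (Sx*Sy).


Formula: TPH = 10000 m^2/ha / (spacing_x * spacing_y)
Area per tree = 2.6 m * 2.6 m = 6.76 m^2
TPH = 10000 / 6.76 = 1479 trees/ha

1479


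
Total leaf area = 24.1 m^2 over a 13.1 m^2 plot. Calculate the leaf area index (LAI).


Formula: LAI = total leaf area / ground area  (dimensionless)
LAI = 24.1 m^2 / 13.1 m^2
LAI = 1.84

1.84


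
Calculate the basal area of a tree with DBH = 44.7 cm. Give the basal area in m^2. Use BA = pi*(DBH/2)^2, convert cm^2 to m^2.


Formula: BA = pi * (DBH/2)^2 / 10000  (cm^2 to m^2)
Radius = DBH/2 = 44.7/2 = 22.35 cm
BA = pi * 22.35^2 / 10000
   = 1569.2962 cm^2 / 10000
   = 0.1569 m^2

0.1569


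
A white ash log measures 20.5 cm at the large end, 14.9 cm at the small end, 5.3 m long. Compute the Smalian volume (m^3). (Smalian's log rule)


Smalian: V = (A1 + A2)/2 * L,  A = pi*(D/200)^2
A1 = pi*(20.5/200)^2 = 0.033006 m^2
A2 = pi*(14.9/200)^2 = 0.017437 m^2
V = (0.033006+0.017437)/2*5.3 = 0.1337 m^3

0.1337


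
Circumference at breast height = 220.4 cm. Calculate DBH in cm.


Formula: DBH = C / pi
DBH = 220.4 / pi
pi = 3.14159...
DBH = 70.2 cm

70.2


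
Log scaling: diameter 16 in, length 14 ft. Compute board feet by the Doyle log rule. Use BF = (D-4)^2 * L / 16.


Doyle: BF = (D - 4)^2 * L / 16
Adjusted diameter = 16 - 4 = 12 in
(D-4)^2 = 12^2 = 144
BF = 144 * 14 / 16 = 126 BF

126


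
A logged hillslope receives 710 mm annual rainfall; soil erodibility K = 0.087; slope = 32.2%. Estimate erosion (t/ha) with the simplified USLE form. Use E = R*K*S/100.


Formula: E = R * K * S / 100  (simplified USLE)
R * K = 710 * 0.087 = 61.77
E = 61.77 * 32.2 / 100 = 19.89 t/ha

19.89


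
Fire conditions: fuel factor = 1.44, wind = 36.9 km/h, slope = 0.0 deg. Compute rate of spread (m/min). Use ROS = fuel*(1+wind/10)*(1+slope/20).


Formula: ROS = fuel * (1 + wind/10) * (1 + slope/20)
Wind factor = 1 + 36.9/10 = 4.69
Slope factor = 1 + 0.0/20 = 1.0
ROS = 1.44 * 4.69 * 1.0 = 6.75 m/min

6.75


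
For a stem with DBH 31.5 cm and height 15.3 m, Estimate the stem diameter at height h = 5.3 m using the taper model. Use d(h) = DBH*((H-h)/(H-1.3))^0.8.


Taper: d(h) = DBH * ((H - h) / (H - 1.3))^0.8
Numerator = H - h = 15.3 - 5.3 = 10.0 m
Denominator = H - 1.3 = 15.3 - 1.3 = 14.0 m
Ratio = 10.0 / 14.0 = 0.71429
d = 31.5 * 0.71429^0.8 = 24.1 cm

24.1


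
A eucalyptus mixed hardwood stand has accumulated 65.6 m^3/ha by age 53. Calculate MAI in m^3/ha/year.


Formula: MAI = Total Volume / Stand Age
MAI = 65.6 m^3/ha / 53 years
MAI = 1.24 m^3/ha/year

1.24


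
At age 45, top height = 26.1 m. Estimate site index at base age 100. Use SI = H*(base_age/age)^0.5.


Formula: SI = H_dom * (base_age / age)^0.5
Age ratio = 100 / 45 = 2.22222
sqrt(age_ratio) = 1.49071
SI = 26.1 * 1.49071 = 38.9 m

38.9


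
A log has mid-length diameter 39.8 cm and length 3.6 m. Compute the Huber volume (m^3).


Huber: V = Am * L,  Am = pi*(Dm/200)^2
Am = pi*(39.8/200)^2 = 0.12441 m^2
V = 0.12441*3.6 = 0.4479 m^3

0.4479


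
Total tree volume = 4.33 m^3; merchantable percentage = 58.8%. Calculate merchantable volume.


Formula: MV = V_total * (merchantable_pct / 100)
Merchantable fraction = 58.8% / 100 = 0.588
MV = 4.33 m^3 * 0.588 = 2.546 m^3

2.546


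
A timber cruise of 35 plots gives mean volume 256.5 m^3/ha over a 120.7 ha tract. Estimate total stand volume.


Formula: Total Volume = Mean Volume per ha * Total Area
Total Volume = 256.5 m^3/ha * 120.7 ha
Total Volume = 30960 m^3

30960


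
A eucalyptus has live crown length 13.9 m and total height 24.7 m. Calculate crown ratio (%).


Formula: Crown Ratio = (Crown Length / Total Height) * 100
CR = (13.9 m / 24.7 m) * 100
CR = 0.5628 * 100 = 56.3%

56.3


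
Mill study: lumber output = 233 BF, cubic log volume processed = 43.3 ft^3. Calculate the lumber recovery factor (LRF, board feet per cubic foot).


Formula: LRF = Lumber Output (BF) / Log Input (ft^3)
LRF = 233 BF / 43.3 ft^3
LRF = 5.38 BF/ft^3

5.38


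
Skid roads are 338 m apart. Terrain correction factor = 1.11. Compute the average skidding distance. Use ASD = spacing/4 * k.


Formula: ASD = (spacing / 4) * correction
Uncorrected distance = spacing / 4 = 338 / 4 = 84.5 m
ASD = 84.5 * 1.11 = 94 m

94


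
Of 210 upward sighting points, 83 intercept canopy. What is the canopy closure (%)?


Formula: Canopy closure = covered points / total points * 100
Closure = 83 / 210 * 100
Closure = 0.3952 * 100 = 39.5%

39.5


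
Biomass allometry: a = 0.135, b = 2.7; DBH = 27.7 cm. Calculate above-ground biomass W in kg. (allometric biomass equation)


Formula: W = a * DBH^b  (allometric power law)
DBH^b = 27.7^2.7 = 7846.8505
W = 0.135 * 7846.8505 = 1059.3 kg

1059.3


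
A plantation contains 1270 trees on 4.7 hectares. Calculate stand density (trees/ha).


Formula: Stand Density = N_trees / Area_ha
Density = 1270 trees / 4.7 ha
Density = 270 trees/ha

270


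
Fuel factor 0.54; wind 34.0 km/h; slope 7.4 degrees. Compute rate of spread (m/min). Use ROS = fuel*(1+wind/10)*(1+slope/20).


Formula: ROS = fuel * (1 + wind/10) * (1 + slope/20)
Wind factor = 1 + 34.0/10 = 4.4
Slope factor = 1 + 7.4/20 = 1.37
ROS = 0.54 * 4.4 * 1.37 = 3.26 m/min

3.26


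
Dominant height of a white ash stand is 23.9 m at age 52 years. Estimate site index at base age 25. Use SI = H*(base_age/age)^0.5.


Formula: SI = H_dom * (base_age / age)^0.5
Age ratio = 25 / 52 = 0.48077
sqrt(age_ratio) = 0.69338
SI = 23.9 * 0.69338 = 16.6 m

16.6


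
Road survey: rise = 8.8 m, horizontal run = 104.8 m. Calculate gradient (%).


Formula: Gradient = rise / run * 100
Gradient = 8.8 / 104.8 * 100 = 8.4%

8.4


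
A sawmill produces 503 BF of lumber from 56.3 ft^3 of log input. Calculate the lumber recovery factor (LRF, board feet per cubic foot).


Formula: LRF = Lumber Output (BF) / Log Input (ft^3)
LRF = 503 BF / 56.3 ft^3
LRF = 8.93 BF/ft^3

8.93


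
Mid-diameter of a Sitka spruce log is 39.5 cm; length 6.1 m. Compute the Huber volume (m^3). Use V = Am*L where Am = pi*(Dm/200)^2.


Huber: V = Am * L,  Am = pi*(Dm/200)^2
Am = pi*(39.5/200)^2 = 0.122542 m^2
V = 0.122542*6.1 = 0.7475 m^3

0.7475


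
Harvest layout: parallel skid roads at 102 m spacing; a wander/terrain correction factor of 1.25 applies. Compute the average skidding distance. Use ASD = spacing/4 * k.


Formula: ASD = (spacing / 4) * correction
Uncorrected distance = spacing / 4 = 102 / 4 = 25.5 m
ASD = 25.5 * 1.25 = 32 m

32


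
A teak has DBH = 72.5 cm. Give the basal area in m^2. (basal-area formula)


Formula: BA = pi * (DBH/2)^2 / 10000  (cm^2 to m^2)
Radius = DBH/2 = 72.5/2 = 36.25 cm
BA = pi * 36.25^2 / 10000
   = 4128.2491 cm^2 / 10000
   = 0.4128 m^2

0.4128


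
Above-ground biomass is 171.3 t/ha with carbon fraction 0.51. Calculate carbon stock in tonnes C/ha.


Formula: Carbon Stock = Biomass * Carbon Fraction
C = 171.3 t/ha * 0.51
C = 87.4 t C/ha

87.4


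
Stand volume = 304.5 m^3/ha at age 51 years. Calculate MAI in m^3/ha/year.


Formula: MAI = Total Volume / Stand Age
MAI = 304.5 m^3/ha / 51 years
MAI = 5.97 m^3/ha/year

5.97


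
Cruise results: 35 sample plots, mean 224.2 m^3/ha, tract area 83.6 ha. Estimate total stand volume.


Formula: Total Volume = Mean Volume per ha * Total Area
Total Volume = 224.2 m^3/ha * 83.6 ha
Total Volume = 18743 m^3

18743


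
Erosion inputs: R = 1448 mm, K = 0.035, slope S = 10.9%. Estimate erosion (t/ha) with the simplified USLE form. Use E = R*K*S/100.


Formula: E = R * K * S / 100  (simplified USLE)
R * K = 1448 * 0.035 = 50.68
E = 50.68 * 10.9 / 100 = 5.52 t/ha

5.52


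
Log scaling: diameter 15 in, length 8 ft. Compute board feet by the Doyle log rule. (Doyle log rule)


Doyle: BF = (D - 4)^2 * L / 16
Adjusted diameter = 15 - 4 = 11 in
(D-4)^2 = 11^2 = 121
BF = 121 * 8 / 16 = 61 BF

61


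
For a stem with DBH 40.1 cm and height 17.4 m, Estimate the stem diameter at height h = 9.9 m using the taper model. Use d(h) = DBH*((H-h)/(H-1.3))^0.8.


Taper: d(h) = DBH * ((H - h) / (H - 1.3))^0.8
Numerator = H - h = 17.4 - 9.9 = 7.5 m
Denominator = H - 1.3 = 17.4 - 1.3 = 16.1 m
Ratio = 7.5 / 16.1 = 0.46584
d = 40.1 * 0.46584^0.8 = 21.8 cm

21.8


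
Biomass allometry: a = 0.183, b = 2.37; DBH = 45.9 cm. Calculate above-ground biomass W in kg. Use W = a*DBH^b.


Formula: W = a * DBH^b  (allometric power law)
DBH^b = 45.9^2.37 = 8679.5271
W = 0.183 * 8679.5271 = 1588.4 kg

1588.4


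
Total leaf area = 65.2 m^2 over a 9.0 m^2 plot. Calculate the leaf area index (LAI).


Formula: LAI = total leaf area / ground area  (dimensionless)
LAI = 65.2 m^2 / 9.0 m^2
LAI = 7.24

7.24


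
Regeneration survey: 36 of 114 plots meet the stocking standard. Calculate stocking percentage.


Formula: Stocking % = stocked plots / total plots * 100
Stocking = 36 / 114 * 100
Stocking = 0.3158 * 100 = 31.6%

31.6


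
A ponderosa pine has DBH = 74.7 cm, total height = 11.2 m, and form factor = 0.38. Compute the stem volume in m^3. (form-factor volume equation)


Formula: V = pi * (DBH/200)^2 * H * ff
Radius = DBH/200 = 74.7/200 = 0.3735 m
Radius^2 = 0.3735^2 = 0.13950225 m^2
V = pi * 0.13950225 * 11.2 * 0.38
V = 1.865 m^3

1.865


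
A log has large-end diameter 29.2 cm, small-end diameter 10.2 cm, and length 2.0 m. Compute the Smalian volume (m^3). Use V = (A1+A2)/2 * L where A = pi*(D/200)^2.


Smalian: V = (A1 + A2)/2 * L,  A = pi*(D/200)^2
A1 = pi*(29.2/200)^2 = 0.066966 m^2
A2 = pi*(10.2/200)^2 = 0.008171 m^2
V = (0.066966+0.008171)/2*2.0 = 0.0751 m^3

0.0751


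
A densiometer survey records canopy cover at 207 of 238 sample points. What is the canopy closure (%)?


Formula: Canopy closure = covered points / total points * 100
Closure = 207 / 238 * 100
Closure = 0.8697 * 100 = 87.0%

87.0
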